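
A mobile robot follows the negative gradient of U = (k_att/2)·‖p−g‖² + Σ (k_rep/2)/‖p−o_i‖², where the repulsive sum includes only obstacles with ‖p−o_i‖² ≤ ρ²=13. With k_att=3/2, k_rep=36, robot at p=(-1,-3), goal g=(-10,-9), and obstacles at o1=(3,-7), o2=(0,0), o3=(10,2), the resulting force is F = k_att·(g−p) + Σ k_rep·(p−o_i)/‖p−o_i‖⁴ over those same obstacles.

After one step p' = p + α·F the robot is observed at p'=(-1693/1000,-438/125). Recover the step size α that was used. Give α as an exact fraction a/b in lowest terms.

F_att = 3/2·(g−p) = 3/2·(-9,-6) = (-13.5000,-9.0000)
o1: d²=32 > ρ²=13 → inactive
o2: d²=10 ≤ ρ²=13; F_rep = 36·(-1,-3)/10² = (-0.3600,-1.0800)
o3: d²=146 > ρ²=13 → inactive
F = F_att + ΣF_rep = (-13.8600,-10.0800)
Δp = p'−p = (-0.6930,-0.5040); α = Δx/Fx = (-693/1000) / (-693/50) = 1/20
check: Δy/Fy = (-63/125) / (-252/25) = 1/20 ✓

α = 1/20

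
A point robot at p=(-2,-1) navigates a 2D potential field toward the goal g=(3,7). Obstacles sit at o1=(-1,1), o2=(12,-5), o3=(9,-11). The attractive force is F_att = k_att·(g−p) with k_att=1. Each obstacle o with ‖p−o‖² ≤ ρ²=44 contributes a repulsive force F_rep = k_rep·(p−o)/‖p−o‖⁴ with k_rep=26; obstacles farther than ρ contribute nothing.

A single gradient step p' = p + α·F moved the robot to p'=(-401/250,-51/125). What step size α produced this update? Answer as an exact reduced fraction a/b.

α = 1/10

F_att = 1·(g−p) = 1·(5,8) = (5.0000,8.0000)
o1: d²=5 ≤ ρ²=44; F_rep = 26·(-1,-2)/5² = (-1.0400,-2.0800)
o2: d²=212 > ρ²=44 → inactive
o3: d²=221 > ρ²=44 → inactive
F = F_att + ΣF_rep = (3.9600,5.9200)
Δp = p'−p = (0.3960,0.5920); α = Δx/Fx = (99/250) / (99/25) = 1/10
check: Δy/Fy = (74/125) / (148/25) = 1/10 ✓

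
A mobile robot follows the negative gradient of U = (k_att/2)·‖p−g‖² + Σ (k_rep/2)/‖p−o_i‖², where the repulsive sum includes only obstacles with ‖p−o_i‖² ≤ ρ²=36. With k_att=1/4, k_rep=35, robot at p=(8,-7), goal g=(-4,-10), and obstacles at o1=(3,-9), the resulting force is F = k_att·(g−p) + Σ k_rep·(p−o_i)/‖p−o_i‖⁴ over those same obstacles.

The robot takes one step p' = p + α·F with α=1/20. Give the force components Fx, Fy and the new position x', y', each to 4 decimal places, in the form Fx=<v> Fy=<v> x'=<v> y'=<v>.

Fx=-2.7919 Fy=-0.6668 x'=7.8604 y'=-7.0333

F_att = 1/4·(g−p) = 1/4·(-12,-3) = (-3.0000,-0.7500)
o1: d²=29 ≤ ρ²=36; F_rep = 35·(5,2)/29² = (0.2081,0.0832)
F = F_att + ΣF_rep = (-2.7919,-0.6668)
p' = p + 1/20·F = (7.8604,-7.0333)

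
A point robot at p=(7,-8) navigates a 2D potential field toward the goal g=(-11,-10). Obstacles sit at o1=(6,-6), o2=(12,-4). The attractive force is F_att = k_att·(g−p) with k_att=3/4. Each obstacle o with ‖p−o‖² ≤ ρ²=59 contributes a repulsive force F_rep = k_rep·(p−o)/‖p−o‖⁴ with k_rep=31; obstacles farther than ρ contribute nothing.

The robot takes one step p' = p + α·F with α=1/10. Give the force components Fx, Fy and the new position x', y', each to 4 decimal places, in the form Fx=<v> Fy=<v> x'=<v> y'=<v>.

F_att = 3/4·(g−p) = 3/4·(-18,-2) = (-13.5000,-1.5000)
o1: d²=5 ≤ ρ²=59; F_rep = 31·(1,-2)/5² = (1.2400,-2.4800)
o2: d²=41 ≤ ρ²=59; F_rep = 31·(-5,-4)/41² = (-0.0922,-0.0738)
F = F_att + ΣF_rep = (-12.3522,-4.0538)
p' = p + 1/10·F = (5.7648,-8.4054)

Fx=-12.3522 Fy=-4.0538 x'=5.7648 y'=-8.4054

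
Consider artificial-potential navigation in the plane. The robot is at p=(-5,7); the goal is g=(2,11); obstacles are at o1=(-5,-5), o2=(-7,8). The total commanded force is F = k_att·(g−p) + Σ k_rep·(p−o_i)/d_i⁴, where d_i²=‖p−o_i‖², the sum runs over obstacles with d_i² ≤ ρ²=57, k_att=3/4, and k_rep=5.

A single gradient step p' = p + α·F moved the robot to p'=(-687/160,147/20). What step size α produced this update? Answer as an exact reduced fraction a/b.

α = 1/8

F_att = 3/4·(g−p) = 3/4·(7,4) = (5.2500,3.0000)
o1: d²=144 > ρ²=57 → inactive
o2: d²=5 ≤ ρ²=57; F_rep = 5·(2,-1)/5² = (0.4000,-0.2000)
F = F_att + ΣF_rep = (5.6500,2.8000)
Δp = p'−p = (0.7063,0.3500); α = Δx/Fx = (113/160) / (113/20) = 1/8
check: Δy/Fy = (7/20) / (14/5) = 1/8 ✓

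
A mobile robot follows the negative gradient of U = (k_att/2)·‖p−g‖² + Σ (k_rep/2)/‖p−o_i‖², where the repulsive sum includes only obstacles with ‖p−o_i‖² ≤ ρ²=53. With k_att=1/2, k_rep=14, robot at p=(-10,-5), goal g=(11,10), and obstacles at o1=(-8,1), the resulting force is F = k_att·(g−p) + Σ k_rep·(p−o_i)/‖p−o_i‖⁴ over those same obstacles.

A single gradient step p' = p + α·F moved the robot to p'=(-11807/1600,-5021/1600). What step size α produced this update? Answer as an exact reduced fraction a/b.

F_att = 1/2·(g−p) = 1/2·(21,15) = (10.5000,7.5000)
o1: d²=40 ≤ ρ²=53; F_rep = 14·(-2,-6)/40² = (-0.0175,-0.0525)
F = F_att + ΣF_rep = (10.4825,7.4475)
Δp = p'−p = (2.6206,1.8619); α = Δx/Fx = (4193/1600) / (4193/400) = 1/4
check: Δy/Fy = (2979/1600) / (2979/400) = 1/4 ✓

α = 1/4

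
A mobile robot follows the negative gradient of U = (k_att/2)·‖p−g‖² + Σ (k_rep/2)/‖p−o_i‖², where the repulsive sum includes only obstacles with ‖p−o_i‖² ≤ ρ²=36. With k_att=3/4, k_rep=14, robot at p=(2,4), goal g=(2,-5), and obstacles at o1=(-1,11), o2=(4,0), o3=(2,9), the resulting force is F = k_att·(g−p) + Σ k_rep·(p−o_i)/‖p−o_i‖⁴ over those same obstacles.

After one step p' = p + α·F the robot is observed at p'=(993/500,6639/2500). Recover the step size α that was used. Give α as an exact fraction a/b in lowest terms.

α = 1/5

F_att = 3/4·(g−p) = 3/4·(0,-9) = (0.0000,-6.7500)
o1: d²=58 > ρ²=36 → inactive
o2: d²=20 ≤ ρ²=36; F_rep = 14·(-2,4)/20² = (-0.0700,0.1400)
o3: d²=25 ≤ ρ²=36; F_rep = 14·(0,-5)/25² = (0.0000,-0.1120)
F = F_att + ΣF_rep = (-0.0700,-6.7220)
Δp = p'−p = (-0.0140,-1.3444); α = Δx/Fx = (-7/500) / (-7/100) = 1/5
check: Δy/Fy = (-3361/2500) / (-3361/500) = 1/5 ✓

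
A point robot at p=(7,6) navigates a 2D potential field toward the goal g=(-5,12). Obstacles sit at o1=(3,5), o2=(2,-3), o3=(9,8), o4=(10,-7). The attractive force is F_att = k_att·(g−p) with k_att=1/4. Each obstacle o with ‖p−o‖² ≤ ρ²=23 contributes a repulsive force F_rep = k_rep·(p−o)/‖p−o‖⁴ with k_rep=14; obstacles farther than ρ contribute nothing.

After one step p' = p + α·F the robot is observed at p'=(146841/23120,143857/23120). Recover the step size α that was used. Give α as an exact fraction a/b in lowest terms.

α = 1/5

F_att = 1/4·(g−p) = 1/4·(-12,6) = (-3.0000,1.5000)
o1: d²=17 ≤ ρ²=23; F_rep = 14·(4,1)/17² = (0.1938,0.0484)
o2: d²=106 > ρ²=23 → inactive
o3: d²=8 ≤ ρ²=23; F_rep = 14·(-2,-2)/8² = (-0.4375,-0.4375)
o4: d²=178 > ρ²=23 → inactive
F = F_att + ΣF_rep = (-3.2437,1.1109)
Δp = p'−p = (-0.6487,0.2222); α = Δx/Fx = (-14999/23120) / (-14999/4624) = 1/5
check: Δy/Fy = (5137/23120) / (5137/4624) = 1/5 ✓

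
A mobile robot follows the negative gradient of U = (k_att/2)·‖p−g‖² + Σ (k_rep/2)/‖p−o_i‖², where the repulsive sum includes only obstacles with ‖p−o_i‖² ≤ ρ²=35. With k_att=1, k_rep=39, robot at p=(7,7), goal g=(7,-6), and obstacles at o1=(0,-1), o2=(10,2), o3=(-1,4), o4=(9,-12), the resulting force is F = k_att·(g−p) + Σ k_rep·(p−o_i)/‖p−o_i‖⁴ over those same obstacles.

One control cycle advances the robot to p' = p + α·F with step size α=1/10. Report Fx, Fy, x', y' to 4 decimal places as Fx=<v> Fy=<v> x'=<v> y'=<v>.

F_att = 1·(g−p) = 1·(0,-13) = (0.0000,-13.0000)
o1: d²=113 > ρ²=35 → inactive
o2: d²=34 ≤ ρ²=35; F_rep = 39·(-3,5)/34² = (-0.1012,0.1687)
o3: d²=73 > ρ²=35 → inactive
o4: d²=365 > ρ²=35 → inactive
F = F_att + ΣF_rep = (-0.1012,-12.8313)
p' = p + 1/10·F = (6.9899,5.7169)

Fx=-0.1012 Fy=-12.8313 x'=6.9899 y'=5.7169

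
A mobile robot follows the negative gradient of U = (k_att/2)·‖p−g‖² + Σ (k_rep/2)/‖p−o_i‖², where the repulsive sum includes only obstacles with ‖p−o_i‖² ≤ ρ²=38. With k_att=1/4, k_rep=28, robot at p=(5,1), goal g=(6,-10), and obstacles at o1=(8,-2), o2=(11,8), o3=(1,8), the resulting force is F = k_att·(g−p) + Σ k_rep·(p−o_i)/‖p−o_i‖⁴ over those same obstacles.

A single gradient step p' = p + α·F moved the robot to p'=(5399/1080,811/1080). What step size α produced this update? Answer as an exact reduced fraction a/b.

F_att = 1/4·(g−p) = 1/4·(1,-11) = (0.2500,-2.7500)
o1: d²=18 ≤ ρ²=38; F_rep = 28·(-3,3)/18² = (-0.2593,0.2593)
o2: d²=85 > ρ²=38 → inactive
o3: d²=65 > ρ²=38 → inactive
F = F_att + ΣF_rep = (-0.0093,-2.4907)
Δp = p'−p = (-0.0009,-0.2491); α = Δx/Fx = (-1/1080) / (-1/108) = 1/10
check: Δy/Fy = (-269/1080) / (-269/108) = 1/10 ✓

α = 1/10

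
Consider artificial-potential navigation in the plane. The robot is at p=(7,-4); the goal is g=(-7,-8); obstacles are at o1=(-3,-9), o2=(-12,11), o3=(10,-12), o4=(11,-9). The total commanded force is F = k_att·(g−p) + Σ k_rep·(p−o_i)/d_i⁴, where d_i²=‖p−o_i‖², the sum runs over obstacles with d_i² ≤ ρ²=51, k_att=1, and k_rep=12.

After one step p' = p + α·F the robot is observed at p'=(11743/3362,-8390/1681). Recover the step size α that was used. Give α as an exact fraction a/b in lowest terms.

α = 1/4

F_att = 1·(g−p) = 1·(-14,-4) = (-14.0000,-4.0000)
o1: d²=125 > ρ²=51 → inactive
o2: d²=586 > ρ²=51 → inactive
o3: d²=73 > ρ²=51 → inactive
o4: d²=41 ≤ ρ²=51; F_rep = 12·(-4,5)/41² = (-0.0286,0.0357)
F = F_att + ΣF_rep = (-14.0286,-3.9643)
Δp = p'−p = (-3.5071,-0.9911); α = Δx/Fx = (-11791/3362) / (-23582/1681) = 1/4
check: Δy/Fy = (-1666/1681) / (-6664/1681) = 1/4 ✓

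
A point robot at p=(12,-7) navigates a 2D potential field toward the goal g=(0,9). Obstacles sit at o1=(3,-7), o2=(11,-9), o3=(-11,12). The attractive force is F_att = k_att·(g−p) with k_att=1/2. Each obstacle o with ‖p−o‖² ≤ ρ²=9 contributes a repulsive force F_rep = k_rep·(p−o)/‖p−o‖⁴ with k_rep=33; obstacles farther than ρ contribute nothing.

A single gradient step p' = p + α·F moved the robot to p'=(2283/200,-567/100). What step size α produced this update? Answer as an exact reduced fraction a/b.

α = 1/8

F_att = 1/2·(g−p) = 1/2·(-12,16) = (-6.0000,8.0000)
o1: d²=81 > ρ²=9 → inactive
o2: d²=5 ≤ ρ²=9; F_rep = 33·(1,2)/5² = (1.3200,2.6400)
o3: d²=890 > ρ²=9 → inactive
F = F_att + ΣF_rep = (-4.6800,10.6400)
Δp = p'−p = (-0.5850,1.3300); α = Δx/Fx = (-117/200) / (-117/25) = 1/8
check: Δy/Fy = (133/100) / (266/25) = 1/8 ✓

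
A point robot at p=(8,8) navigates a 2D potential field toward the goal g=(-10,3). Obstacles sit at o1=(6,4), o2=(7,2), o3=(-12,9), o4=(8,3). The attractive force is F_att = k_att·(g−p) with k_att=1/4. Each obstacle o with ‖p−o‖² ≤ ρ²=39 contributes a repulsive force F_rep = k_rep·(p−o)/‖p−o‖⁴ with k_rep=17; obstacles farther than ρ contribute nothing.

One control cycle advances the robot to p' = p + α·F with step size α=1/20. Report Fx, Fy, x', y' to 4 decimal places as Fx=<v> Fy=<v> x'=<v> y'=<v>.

F_att = 1/4·(g−p) = 1/4·(-18,-5) = (-4.5000,-1.2500)
o1: d²=20 ≤ ρ²=39; F_rep = 17·(2,4)/20² = (0.0850,0.1700)
o2: d²=37 ≤ ρ²=39; F_rep = 17·(1,6)/37² = (0.0124,0.0745)
o3: d²=401 > ρ²=39 → inactive
o4: d²=25 ≤ ρ²=39; F_rep = 17·(0,5)/25² = (0.0000,0.1360)
F = F_att + ΣF_rep = (-4.4026,-0.8695)
p' = p + 1/20·F = (7.7799,7.9565)

Fx=-4.4026 Fy=-0.8695 x'=7.7799 y'=7.9565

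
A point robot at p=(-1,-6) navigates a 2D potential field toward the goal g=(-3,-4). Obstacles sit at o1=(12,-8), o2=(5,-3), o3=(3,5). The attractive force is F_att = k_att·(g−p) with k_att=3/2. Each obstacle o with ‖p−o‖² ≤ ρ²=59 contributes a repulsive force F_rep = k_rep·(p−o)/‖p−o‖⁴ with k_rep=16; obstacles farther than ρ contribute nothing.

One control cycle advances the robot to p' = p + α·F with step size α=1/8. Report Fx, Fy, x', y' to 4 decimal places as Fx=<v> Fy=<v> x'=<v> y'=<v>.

F_att = 3/2·(g−p) = 3/2·(-2,2) = (-3.0000,3.0000)
o1: d²=173 > ρ²=59 → inactive
o2: d²=45 ≤ ρ²=59; F_rep = 16·(-6,-3)/45² = (-0.0474,-0.0237)
o3: d²=137 > ρ²=59 → inactive
F = F_att + ΣF_rep = (-3.0474,2.9763)
p' = p + 1/8·F = (-1.3809,-5.6280)

Fx=-3.0474 Fy=2.9763 x'=-1.3809 y'=-5.6280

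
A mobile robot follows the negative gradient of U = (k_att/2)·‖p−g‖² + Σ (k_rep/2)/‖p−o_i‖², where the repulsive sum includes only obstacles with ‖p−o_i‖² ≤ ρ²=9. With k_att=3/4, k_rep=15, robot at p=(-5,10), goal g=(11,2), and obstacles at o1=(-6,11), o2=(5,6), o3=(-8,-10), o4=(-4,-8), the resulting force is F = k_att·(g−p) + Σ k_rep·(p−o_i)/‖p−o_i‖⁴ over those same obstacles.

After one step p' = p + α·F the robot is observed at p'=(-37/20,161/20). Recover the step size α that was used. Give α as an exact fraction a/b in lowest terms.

F_att = 3/4·(g−p) = 3/4·(16,-8) = (12.0000,-6.0000)
o1: d²=2 ≤ ρ²=9; F_rep = 15·(1,-1)/2² = (3.7500,-3.7500)
o2: d²=116 > ρ²=9 → inactive
o3: d²=409 > ρ²=9 → inactive
o4: d²=325 > ρ²=9 → inactive
F = F_att + ΣF_rep = (15.7500,-9.7500)
Δp = p'−p = (3.1500,-1.9500); α = Δx/Fx = (63/20) / (63/4) = 1/5
check: Δy/Fy = (-39/20) / (-39/4) = 1/5 ✓

α = 1/5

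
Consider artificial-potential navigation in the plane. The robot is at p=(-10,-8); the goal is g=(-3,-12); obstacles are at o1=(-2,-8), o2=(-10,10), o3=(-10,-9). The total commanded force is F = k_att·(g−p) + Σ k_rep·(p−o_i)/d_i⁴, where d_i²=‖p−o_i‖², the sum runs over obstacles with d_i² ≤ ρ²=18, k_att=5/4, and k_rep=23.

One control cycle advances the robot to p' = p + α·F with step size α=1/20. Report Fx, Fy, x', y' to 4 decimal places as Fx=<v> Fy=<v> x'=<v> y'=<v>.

F_att = 5/4·(g−p) = 5/4·(7,-4) = (8.7500,-5.0000)
o1: d²=64 > ρ²=18 → inactive
o2: d²=324 > ρ²=18 → inactive
o3: d²=1 ≤ ρ²=18; F_rep = 23·(0,1)/1² = (0.0000,23.0000)
F = F_att + ΣF_rep = (8.7500,18.0000)
p' = p + 1/20·F = (-9.5625,-7.1000)

Fx=8.7500 Fy=18.0000 x'=-9.5625 y'=-7.1000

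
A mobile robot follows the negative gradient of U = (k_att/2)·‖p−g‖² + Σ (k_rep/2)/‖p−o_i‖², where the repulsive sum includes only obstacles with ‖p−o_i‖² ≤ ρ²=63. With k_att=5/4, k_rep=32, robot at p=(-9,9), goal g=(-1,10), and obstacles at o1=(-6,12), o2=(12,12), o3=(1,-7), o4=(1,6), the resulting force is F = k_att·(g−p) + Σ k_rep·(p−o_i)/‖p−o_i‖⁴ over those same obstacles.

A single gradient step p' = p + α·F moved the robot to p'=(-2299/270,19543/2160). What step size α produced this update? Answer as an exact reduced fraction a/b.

α = 1/20

F_att = 5/4·(g−p) = 5/4·(8,1) = (10.0000,1.2500)
o1: d²=18 ≤ ρ²=63; F_rep = 32·(-3,-3)/18² = (-0.2963,-0.2963)
o2: d²=450 > ρ²=63 → inactive
o3: d²=356 > ρ²=63 → inactive
o4: d²=109 > ρ²=63 → inactive
F = F_att + ΣF_rep = (9.7037,0.9537)
Δp = p'−p = (0.4852,0.0477); α = Δx/Fx = (131/270) / (262/27) = 1/20
check: Δy/Fy = (103/2160) / (103/108) = 1/20 ✓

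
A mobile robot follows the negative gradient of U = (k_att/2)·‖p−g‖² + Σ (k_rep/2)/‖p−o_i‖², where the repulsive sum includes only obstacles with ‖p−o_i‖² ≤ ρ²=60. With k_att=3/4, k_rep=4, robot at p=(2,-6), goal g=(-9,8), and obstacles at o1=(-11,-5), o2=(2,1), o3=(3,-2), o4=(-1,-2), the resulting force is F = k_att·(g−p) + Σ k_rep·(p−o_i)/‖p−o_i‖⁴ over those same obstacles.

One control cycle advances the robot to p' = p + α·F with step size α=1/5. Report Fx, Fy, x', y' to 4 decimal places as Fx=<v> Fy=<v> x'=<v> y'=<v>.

F_att = 3/4·(g−p) = 3/4·(-11,14) = (-8.2500,10.5000)
o1: d²=170 > ρ²=60 → inactive
o2: d²=49 ≤ ρ²=60; F_rep = 4·(0,-7)/49² = (0.0000,-0.0117)
o3: d²=17 ≤ ρ²=60; F_rep = 4·(-1,-4)/17² = (-0.0138,-0.0554)
o4: d²=25 ≤ ρ²=60; F_rep = 4·(3,-4)/25² = (0.0192,-0.0256)
F = F_att + ΣF_rep = (-8.2446,10.4074)
p' = p + 1/5·F = (0.3511,-3.9185)

Fx=-8.2446 Fy=10.4074 x'=0.3511 y'=-3.9185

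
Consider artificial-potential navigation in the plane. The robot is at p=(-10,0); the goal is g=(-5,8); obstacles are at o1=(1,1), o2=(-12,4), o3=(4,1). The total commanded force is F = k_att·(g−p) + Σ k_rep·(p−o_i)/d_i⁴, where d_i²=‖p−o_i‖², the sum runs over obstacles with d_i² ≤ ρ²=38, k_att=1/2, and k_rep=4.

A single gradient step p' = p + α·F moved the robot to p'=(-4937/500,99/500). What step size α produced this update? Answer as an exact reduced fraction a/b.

F_att = 1/2·(g−p) = 1/2·(5,8) = (2.5000,4.0000)
o1: d²=122 > ρ²=38 → inactive
o2: d²=20 ≤ ρ²=38; F_rep = 4·(2,-4)/20² = (0.0200,-0.0400)
o3: d²=197 > ρ²=38 → inactive
F = F_att + ΣF_rep = (2.5200,3.9600)
Δp = p'−p = (0.1260,0.1980); α = Δx/Fx = (63/500) / (63/25) = 1/20
check: Δy/Fy = (99/500) / (99/25) = 1/20 ✓

α = 1/20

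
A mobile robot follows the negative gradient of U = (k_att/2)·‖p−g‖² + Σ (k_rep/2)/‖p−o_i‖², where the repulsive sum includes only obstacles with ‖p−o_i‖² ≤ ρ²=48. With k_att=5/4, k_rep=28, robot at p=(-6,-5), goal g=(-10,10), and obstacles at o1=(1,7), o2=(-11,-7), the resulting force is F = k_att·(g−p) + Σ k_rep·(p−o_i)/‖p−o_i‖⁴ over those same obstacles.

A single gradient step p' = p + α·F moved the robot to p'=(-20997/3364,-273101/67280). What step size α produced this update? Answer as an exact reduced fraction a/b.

α = 1/20

F_att = 5/4·(g−p) = 5/4·(-4,15) = (-5.0000,18.7500)
o1: d²=193 > ρ²=48 → inactive
o2: d²=29 ≤ ρ²=48; F_rep = 28·(5,2)/29² = (0.1665,0.0666)
F = F_att + ΣF_rep = (-4.8335,18.8166)
Δp = p'−p = (-0.2417,0.9408); α = Δx/Fx = (-813/3364) / (-4065/841) = 1/20
check: Δy/Fy = (63299/67280) / (63299/3364) = 1/20 ✓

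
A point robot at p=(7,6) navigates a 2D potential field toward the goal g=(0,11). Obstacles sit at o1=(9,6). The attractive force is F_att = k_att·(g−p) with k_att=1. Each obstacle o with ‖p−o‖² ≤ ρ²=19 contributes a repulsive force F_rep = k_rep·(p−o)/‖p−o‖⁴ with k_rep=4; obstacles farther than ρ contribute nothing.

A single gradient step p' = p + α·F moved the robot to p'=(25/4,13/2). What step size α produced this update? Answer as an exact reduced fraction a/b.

α = 1/10

F_att = 1·(g−p) = 1·(-7,5) = (-7.0000,5.0000)
o1: d²=4 ≤ ρ²=19; F_rep = 4·(-2,0)/4² = (-0.5000,0.0000)
F = F_att + ΣF_rep = (-7.5000,5.0000)
Δp = p'−p = (-0.7500,0.5000); α = Δx/Fx = (-3/4) / (-15/2) = 1/10
check: Δy/Fy = (1/2) / (5) = 1/10 ✓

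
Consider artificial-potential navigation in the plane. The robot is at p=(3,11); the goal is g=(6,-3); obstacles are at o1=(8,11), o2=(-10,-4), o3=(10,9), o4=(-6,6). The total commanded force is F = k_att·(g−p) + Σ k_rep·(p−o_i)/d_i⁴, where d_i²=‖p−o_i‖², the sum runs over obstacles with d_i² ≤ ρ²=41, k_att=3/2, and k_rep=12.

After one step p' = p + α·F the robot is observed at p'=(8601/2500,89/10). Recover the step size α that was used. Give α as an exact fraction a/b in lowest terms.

α = 1/10

F_att = 3/2·(g−p) = 3/2·(3,-14) = (4.5000,-21.0000)
o1: d²=25 ≤ ρ²=41; F_rep = 12·(-5,0)/25² = (-0.0960,0.0000)
o2: d²=394 > ρ²=41 → inactive
o3: d²=53 > ρ²=41 → inactive
o4: d²=106 > ρ²=41 → inactive
F = F_att + ΣF_rep = (4.4040,-21.0000)
Δp = p'−p = (0.4404,-2.1000); α = Δx/Fx = (1101/2500) / (1101/250) = 1/10
check: Δy/Fy = (-21/10) / (-21) = 1/10 ✓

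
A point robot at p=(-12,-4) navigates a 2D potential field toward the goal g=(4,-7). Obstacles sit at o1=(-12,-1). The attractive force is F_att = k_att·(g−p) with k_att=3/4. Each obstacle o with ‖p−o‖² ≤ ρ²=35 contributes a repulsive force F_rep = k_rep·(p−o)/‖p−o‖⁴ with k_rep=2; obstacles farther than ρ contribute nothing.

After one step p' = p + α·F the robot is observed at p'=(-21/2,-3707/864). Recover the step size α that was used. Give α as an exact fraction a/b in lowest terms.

F_att = 3/4·(g−p) = 3/4·(16,-3) = (12.0000,-2.2500)
o1: d²=9 ≤ ρ²=35; F_rep = 2·(0,-3)/9² = (0.0000,-0.0741)
F = F_att + ΣF_rep = (12.0000,-2.3241)
Δp = p'−p = (1.5000,-0.2905); α = Δx/Fx = (3/2) / (12) = 1/8
check: Δy/Fy = (-251/864) / (-251/108) = 1/8 ✓

α = 1/8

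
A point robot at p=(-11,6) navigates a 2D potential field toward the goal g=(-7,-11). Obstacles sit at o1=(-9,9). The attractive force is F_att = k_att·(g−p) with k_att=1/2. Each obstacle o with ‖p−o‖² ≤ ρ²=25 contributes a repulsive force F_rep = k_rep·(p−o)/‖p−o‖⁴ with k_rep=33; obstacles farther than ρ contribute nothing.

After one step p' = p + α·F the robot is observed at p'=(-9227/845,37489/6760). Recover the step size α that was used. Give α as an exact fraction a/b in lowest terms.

F_att = 1/2·(g−p) = 1/2·(4,-17) = (2.0000,-8.5000)
o1: d²=13 ≤ ρ²=25; F_rep = 33·(-2,-3)/13² = (-0.3905,-0.5858)
F = F_att + ΣF_rep = (1.6095,-9.0858)
Δp = p'−p = (0.0805,-0.4543); α = Δx/Fx = (68/845) / (272/169) = 1/20
check: Δy/Fy = (-3071/6760) / (-3071/338) = 1/20 ✓

α = 1/20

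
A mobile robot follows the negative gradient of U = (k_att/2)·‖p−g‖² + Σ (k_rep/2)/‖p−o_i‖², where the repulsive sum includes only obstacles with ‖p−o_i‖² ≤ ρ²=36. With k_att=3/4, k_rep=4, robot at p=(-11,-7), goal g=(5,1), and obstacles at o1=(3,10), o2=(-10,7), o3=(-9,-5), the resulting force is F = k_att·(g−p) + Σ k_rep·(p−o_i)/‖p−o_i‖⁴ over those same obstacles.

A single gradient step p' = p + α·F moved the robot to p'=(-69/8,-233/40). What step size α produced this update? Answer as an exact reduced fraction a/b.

F_att = 3/4·(g−p) = 3/4·(16,8) = (12.0000,6.0000)
o1: d²=485 > ρ²=36 → inactive
o2: d²=197 > ρ²=36 → inactive
o3: d²=8 ≤ ρ²=36; F_rep = 4·(-2,-2)/8² = (-0.1250,-0.1250)
F = F_att + ΣF_rep = (11.8750,5.8750)
Δp = p'−p = (2.3750,1.1750); α = Δx/Fx = (19/8) / (95/8) = 1/5
check: Δy/Fy = (47/40) / (47/8) = 1/5 ✓

α = 1/5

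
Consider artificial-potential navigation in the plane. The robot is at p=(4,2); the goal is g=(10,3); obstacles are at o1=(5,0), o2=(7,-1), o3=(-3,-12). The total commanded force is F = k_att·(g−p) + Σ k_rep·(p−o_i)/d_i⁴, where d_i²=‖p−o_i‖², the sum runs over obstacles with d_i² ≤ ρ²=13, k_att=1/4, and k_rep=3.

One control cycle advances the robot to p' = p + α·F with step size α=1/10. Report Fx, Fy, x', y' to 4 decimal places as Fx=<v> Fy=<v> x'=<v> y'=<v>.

Fx=1.3800 Fy=0.4900 x'=4.1380 y'=2.0490

F_att = 1/4·(g−p) = 1/4·(6,1) = (1.5000,0.2500)
o1: d²=5 ≤ ρ²=13; F_rep = 3·(-1,2)/5² = (-0.1200,0.2400)
o2: d²=18 > ρ²=13 → inactive
o3: d²=245 > ρ²=13 → inactive
F = F_att + ΣF_rep = (1.3800,0.4900)
p' = p + 1/10·F = (4.1380,2.0490)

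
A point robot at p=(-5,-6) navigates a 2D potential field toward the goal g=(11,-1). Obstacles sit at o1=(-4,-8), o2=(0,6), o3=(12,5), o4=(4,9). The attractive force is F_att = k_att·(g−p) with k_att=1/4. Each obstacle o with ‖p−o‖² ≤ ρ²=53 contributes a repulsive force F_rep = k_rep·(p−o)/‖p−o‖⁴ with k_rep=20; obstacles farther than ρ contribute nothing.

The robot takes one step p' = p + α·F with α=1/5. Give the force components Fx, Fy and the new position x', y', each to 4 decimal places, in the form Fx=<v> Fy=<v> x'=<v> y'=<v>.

Fx=3.2000 Fy=2.8500 x'=-4.3600 y'=-5.4300

F_att = 1/4·(g−p) = 1/4·(16,5) = (4.0000,1.2500)
o1: d²=5 ≤ ρ²=53; F_rep = 20·(-1,2)/5² = (-0.8000,1.6000)
o2: d²=169 > ρ²=53 → inactive
o3: d²=410 > ρ²=53 → inactive
o4: d²=306 > ρ²=53 → inactive
F = F_att + ΣF_rep = (3.2000,2.8500)
p' = p + 1/5·F = (-4.3600,-5.4300)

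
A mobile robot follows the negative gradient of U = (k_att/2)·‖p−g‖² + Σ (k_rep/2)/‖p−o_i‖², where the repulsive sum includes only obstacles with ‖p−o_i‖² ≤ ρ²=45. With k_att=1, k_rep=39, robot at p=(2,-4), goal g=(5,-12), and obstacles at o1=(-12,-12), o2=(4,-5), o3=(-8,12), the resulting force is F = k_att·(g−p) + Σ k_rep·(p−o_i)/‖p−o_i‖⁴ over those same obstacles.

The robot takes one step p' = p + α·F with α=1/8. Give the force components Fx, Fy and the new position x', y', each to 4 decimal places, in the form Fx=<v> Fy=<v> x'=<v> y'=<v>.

Fx=-0.1200 Fy=-6.4400 x'=1.9850 y'=-4.8050

F_att = 1·(g−p) = 1·(3,-8) = (3.0000,-8.0000)
o1: d²=260 > ρ²=45 → inactive
o2: d²=5 ≤ ρ²=45; F_rep = 39·(-2,1)/5² = (-3.1200,1.5600)
o3: d²=356 > ρ²=45 → inactive
F = F_att + ΣF_rep = (-0.1200,-6.4400)
p' = p + 1/8·F = (1.9850,-4.8050)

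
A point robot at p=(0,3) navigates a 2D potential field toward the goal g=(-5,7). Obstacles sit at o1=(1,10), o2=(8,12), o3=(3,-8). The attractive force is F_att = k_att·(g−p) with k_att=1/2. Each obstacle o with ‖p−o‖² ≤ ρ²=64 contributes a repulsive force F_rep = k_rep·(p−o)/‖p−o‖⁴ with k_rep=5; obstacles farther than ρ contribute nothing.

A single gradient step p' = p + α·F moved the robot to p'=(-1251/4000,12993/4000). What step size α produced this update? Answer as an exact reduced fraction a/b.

α = 1/8

F_att = 1/2·(g−p) = 1/2·(-5,4) = (-2.5000,2.0000)
o1: d²=50 ≤ ρ²=64; F_rep = 5·(-1,-7)/50² = (-0.0020,-0.0140)
o2: d²=145 > ρ²=64 → inactive
o3: d²=130 > ρ²=64 → inactive
F = F_att + ΣF_rep = (-2.5020,1.9860)
Δp = p'−p = (-0.3127,0.2482); α = Δx/Fx = (-1251/4000) / (-1251/500) = 1/8
check: Δy/Fy = (993/4000) / (993/500) = 1/8 ✓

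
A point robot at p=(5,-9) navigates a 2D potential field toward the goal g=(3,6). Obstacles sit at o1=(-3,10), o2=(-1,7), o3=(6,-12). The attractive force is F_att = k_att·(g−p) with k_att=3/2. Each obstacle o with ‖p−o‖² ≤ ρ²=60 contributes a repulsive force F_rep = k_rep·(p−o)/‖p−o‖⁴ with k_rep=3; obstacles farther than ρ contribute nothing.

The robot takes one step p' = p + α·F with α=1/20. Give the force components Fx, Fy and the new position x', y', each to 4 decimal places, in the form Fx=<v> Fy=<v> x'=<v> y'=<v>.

Fx=-3.0300 Fy=22.5900 x'=4.8485 y'=-7.8705

F_att = 3/2·(g−p) = 3/2·(-2,15) = (-3.0000,22.5000)
o1: d²=425 > ρ²=60 → inactive
o2: d²=292 > ρ²=60 → inactive
o3: d²=10 ≤ ρ²=60; F_rep = 3·(-1,3)/10² = (-0.0300,0.0900)
F = F_att + ΣF_rep = (-3.0300,22.5900)
p' = p + 1/20·F = (4.8485,-7.8705)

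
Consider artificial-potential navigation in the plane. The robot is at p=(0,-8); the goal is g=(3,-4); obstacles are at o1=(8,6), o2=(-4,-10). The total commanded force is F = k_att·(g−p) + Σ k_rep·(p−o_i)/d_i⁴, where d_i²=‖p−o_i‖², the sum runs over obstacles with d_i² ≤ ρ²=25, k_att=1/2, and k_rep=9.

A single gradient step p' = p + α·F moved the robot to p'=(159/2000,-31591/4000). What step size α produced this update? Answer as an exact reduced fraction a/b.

F_att = 1/2·(g−p) = 1/2·(3,4) = (1.5000,2.0000)
o1: d²=260 > ρ²=25 → inactive
o2: d²=20 ≤ ρ²=25; F_rep = 9·(4,2)/20² = (0.0900,0.0450)
F = F_att + ΣF_rep = (1.5900,2.0450)
Δp = p'−p = (0.0795,0.1022); α = Δx/Fx = (159/2000) / (159/100) = 1/20
check: Δy/Fy = (409/4000) / (409/200) = 1/20 ✓

α = 1/20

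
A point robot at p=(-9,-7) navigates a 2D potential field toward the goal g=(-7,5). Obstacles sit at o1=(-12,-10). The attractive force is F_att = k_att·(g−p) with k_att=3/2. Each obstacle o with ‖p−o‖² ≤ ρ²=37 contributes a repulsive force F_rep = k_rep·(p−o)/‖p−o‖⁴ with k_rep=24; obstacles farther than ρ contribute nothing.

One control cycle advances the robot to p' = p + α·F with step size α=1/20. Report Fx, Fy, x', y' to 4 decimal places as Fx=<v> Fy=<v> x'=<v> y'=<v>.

Fx=3.2222 Fy=18.2222 x'=-8.8389 y'=-6.0889

F_att = 3/2·(g−p) = 3/2·(2,12) = (3.0000,18.0000)
o1: d²=18 ≤ ρ²=37; F_rep = 24·(3,3)/18² = (0.2222,0.2222)
F = F_att + ΣF_rep = (3.2222,18.2222)
p' = p + 1/20·F = (-8.8389,-6.0889)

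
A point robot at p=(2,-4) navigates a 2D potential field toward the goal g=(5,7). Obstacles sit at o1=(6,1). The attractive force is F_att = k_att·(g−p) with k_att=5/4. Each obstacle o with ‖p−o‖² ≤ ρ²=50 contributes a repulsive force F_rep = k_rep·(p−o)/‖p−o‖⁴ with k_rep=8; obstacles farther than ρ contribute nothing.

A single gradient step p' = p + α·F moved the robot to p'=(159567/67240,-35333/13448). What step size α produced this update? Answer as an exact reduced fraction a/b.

α = 1/10

F_att = 5/4·(g−p) = 5/4·(3,11) = (3.7500,13.7500)
o1: d²=41 ≤ ρ²=50; F_rep = 8·(-4,-5)/41² = (-0.0190,-0.0238)
F = F_att + ΣF_rep = (3.7310,13.7262)
Δp = p'−p = (0.3731,1.3726); α = Δx/Fx = (25087/67240) / (25087/6724) = 1/10
check: Δy/Fy = (18459/13448) / (92295/6724) = 1/10 ✓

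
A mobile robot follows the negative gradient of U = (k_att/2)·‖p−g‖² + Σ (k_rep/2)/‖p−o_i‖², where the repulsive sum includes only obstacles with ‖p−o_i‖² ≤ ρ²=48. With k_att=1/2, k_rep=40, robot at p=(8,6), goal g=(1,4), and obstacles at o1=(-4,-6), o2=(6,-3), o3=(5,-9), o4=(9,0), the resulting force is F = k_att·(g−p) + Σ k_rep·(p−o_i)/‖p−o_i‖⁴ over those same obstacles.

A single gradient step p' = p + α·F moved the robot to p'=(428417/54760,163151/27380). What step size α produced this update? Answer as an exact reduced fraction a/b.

F_att = 1/2·(g−p) = 1/2·(-7,-2) = (-3.5000,-1.0000)
o1: d²=288 > ρ²=48 → inactive
o2: d²=85 > ρ²=48 → inactive
o3: d²=234 > ρ²=48 → inactive
o4: d²=37 ≤ ρ²=48; F_rep = 40·(-1,6)/37² = (-0.0292,0.1753)
F = F_att + ΣF_rep = (-3.5292,-0.8247)
Δp = p'−p = (-0.1765,-0.0412); α = Δx/Fx = (-9663/54760) / (-9663/2738) = 1/20
check: Δy/Fy = (-1129/27380) / (-1129/1369) = 1/20 ✓

α = 1/20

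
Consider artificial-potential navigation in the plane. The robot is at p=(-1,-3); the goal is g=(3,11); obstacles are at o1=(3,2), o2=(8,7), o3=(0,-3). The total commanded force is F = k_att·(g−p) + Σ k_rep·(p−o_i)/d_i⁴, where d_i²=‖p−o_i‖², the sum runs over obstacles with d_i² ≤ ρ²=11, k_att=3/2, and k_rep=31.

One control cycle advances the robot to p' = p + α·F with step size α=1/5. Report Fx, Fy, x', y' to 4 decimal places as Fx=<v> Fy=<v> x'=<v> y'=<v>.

Fx=-25.0000 Fy=21.0000 x'=-6.0000 y'=1.2000

F_att = 3/2·(g−p) = 3/2·(4,14) = (6.0000,21.0000)
o1: d²=41 > ρ²=11 → inactive
o2: d²=181 > ρ²=11 → inactive
o3: d²=1 ≤ ρ²=11; F_rep = 31·(-1,0)/1² = (-31.0000,0.0000)
F = F_att + ΣF_rep = (-25.0000,21.0000)
p' = p + 1/5·F = (-6.0000,1.2000)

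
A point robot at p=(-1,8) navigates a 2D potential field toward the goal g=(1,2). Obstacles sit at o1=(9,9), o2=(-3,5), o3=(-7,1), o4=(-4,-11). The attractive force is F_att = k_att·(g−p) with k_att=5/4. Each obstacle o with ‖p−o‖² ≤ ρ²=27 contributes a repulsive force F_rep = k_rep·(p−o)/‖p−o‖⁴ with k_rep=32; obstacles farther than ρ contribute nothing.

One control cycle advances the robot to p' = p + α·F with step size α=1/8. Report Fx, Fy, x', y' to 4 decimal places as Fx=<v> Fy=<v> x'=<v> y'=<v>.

Fx=2.8787 Fy=-6.9320 x'=-0.6402 y'=7.1335

F_att = 5/4·(g−p) = 5/4·(2,-6) = (2.5000,-7.5000)
o1: d²=101 > ρ²=27 → inactive
o2: d²=13 ≤ ρ²=27; F_rep = 32·(2,3)/13² = (0.3787,0.5680)
o3: d²=85 > ρ²=27 → inactive
o4: d²=370 > ρ²=27 → inactive
F = F_att + ΣF_rep = (2.8787,-6.9320)
p' = p + 1/8·F = (-0.6402,7.1335)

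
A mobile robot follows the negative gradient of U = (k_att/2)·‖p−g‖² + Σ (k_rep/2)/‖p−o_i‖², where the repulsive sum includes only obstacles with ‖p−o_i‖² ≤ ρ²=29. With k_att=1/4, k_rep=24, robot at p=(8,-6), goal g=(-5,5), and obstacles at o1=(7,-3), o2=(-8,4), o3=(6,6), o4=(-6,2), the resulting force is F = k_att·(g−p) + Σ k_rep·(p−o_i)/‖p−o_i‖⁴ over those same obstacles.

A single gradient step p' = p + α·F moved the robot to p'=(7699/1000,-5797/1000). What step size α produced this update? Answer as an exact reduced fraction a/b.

α = 1/10

F_att = 1/4·(g−p) = 1/4·(-13,11) = (-3.2500,2.7500)
o1: d²=10 ≤ ρ²=29; F_rep = 24·(1,-3)/10² = (0.2400,-0.7200)
o2: d²=356 > ρ²=29 → inactive
o3: d²=148 > ρ²=29 → inactive
o4: d²=260 > ρ²=29 → inactive
F = F_att + ΣF_rep = (-3.0100,2.0300)
Δp = p'−p = (-0.3010,0.2030); α = Δx/Fx = (-301/1000) / (-301/100) = 1/10
check: Δy/Fy = (203/1000) / (203/100) = 1/10 ✓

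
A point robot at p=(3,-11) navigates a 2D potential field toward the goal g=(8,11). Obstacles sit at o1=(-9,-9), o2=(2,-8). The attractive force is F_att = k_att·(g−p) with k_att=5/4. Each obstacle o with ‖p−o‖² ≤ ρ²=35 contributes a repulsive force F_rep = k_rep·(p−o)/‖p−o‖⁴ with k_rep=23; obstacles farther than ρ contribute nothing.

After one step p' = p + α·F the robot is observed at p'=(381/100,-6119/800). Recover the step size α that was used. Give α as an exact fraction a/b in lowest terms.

F_att = 5/4·(g−p) = 5/4·(5,22) = (6.2500,27.5000)
o1: d²=148 > ρ²=35 → inactive
o2: d²=10 ≤ ρ²=35; F_rep = 23·(1,-3)/10² = (0.2300,-0.6900)
F = F_att + ΣF_rep = (6.4800,26.8100)
Δp = p'−p = (0.8100,3.3512); α = Δx/Fx = (81/100) / (162/25) = 1/8
check: Δy/Fy = (2681/800) / (2681/100) = 1/8 ✓

α = 1/8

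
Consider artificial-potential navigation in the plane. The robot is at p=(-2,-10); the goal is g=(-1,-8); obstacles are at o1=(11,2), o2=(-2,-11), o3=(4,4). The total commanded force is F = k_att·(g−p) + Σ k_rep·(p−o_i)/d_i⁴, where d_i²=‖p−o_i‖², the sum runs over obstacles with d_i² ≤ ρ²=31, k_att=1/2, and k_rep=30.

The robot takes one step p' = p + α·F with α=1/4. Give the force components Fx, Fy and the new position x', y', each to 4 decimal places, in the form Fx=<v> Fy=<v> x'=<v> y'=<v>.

F_att = 1/2·(g−p) = 1/2·(1,2) = (0.5000,1.0000)
o1: d²=313 > ρ²=31 → inactive
o2: d²=1 ≤ ρ²=31; F_rep = 30·(0,1)/1² = (0.0000,30.0000)
o3: d²=232 > ρ²=31 → inactive
F = F_att + ΣF_rep = (0.5000,31.0000)
p' = p + 1/4·F = (-1.8750,-2.2500)

Fx=0.5000 Fy=31.0000 x'=-1.8750 y'=-2.2500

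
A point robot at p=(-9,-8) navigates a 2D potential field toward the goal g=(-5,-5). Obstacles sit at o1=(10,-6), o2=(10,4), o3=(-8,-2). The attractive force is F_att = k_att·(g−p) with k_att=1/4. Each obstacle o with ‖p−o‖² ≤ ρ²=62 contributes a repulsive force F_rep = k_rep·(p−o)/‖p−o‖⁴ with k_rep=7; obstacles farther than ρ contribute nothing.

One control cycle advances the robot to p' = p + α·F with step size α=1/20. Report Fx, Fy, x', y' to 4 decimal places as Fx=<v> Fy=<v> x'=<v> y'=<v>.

F_att = 1/4·(g−p) = 1/4·(4,3) = (1.0000,0.7500)
o1: d²=365 > ρ²=62 → inactive
o2: d²=505 > ρ²=62 → inactive
o3: d²=37 ≤ ρ²=62; F_rep = 7·(-1,-6)/37² = (-0.0051,-0.0307)
F = F_att + ΣF_rep = (0.9949,0.7193)
p' = p + 1/20·F = (-8.9503,-7.9640)

Fx=0.9949 Fy=0.7193 x'=-8.9503 y'=-7.9640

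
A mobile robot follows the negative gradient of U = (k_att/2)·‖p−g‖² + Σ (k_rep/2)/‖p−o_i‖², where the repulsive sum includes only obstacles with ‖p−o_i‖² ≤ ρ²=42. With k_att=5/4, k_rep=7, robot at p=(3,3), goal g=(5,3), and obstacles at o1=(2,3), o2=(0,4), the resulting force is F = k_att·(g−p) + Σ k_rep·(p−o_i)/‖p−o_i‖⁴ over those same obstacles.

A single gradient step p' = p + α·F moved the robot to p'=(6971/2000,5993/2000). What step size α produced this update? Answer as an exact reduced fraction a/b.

α = 1/20

F_att = 5/4·(g−p) = 5/4·(2,0) = (2.5000,0.0000)
o1: d²=1 ≤ ρ²=42; F_rep = 7·(1,0)/1² = (7.0000,0.0000)
o2: d²=10 ≤ ρ²=42; F_rep = 7·(3,-1)/10² = (0.2100,-0.0700)
F = F_att + ΣF_rep = (9.7100,-0.0700)
Δp = p'−p = (0.4855,-0.0035); α = Δx/Fx = (971/2000) / (971/100) = 1/20
check: Δy/Fy = (-7/2000) / (-7/100) = 1/20 ✓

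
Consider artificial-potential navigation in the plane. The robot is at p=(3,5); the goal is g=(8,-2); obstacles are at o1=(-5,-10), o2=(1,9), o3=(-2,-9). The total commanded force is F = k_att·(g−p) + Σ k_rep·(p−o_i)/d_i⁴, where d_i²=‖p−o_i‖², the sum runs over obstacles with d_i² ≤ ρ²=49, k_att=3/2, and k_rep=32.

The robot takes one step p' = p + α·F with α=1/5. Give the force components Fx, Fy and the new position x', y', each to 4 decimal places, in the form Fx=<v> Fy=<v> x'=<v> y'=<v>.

Fx=7.6600 Fy=-10.8200 x'=4.5320 y'=2.8360

F_att = 3/2·(g−p) = 3/2·(5,-7) = (7.5000,-10.5000)
o1: d²=289 > ρ²=49 → inactive
o2: d²=20 ≤ ρ²=49; F_rep = 32·(2,-4)/20² = (0.1600,-0.3200)
o3: d²=221 > ρ²=49 → inactive
F = F_att + ΣF_rep = (7.6600,-10.8200)
p' = p + 1/5·F = (4.5320,2.8360)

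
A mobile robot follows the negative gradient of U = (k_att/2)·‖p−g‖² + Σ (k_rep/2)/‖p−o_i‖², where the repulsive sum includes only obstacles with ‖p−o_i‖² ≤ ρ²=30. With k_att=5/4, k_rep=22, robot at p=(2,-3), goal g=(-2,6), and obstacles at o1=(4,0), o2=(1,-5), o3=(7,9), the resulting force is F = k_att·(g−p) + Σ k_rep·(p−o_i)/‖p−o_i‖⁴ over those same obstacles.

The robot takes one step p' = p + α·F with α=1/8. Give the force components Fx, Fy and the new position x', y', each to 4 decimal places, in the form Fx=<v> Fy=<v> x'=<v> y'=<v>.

F_att = 5/4·(g−p) = 5/4·(-4,9) = (-5.0000,11.2500)
o1: d²=13 ≤ ρ²=30; F_rep = 22·(-2,-3)/13² = (-0.2604,-0.3905)
o2: d²=5 ≤ ρ²=30; F_rep = 22·(1,2)/5² = (0.8800,1.7600)
o3: d²=169 > ρ²=30 → inactive
F = F_att + ΣF_rep = (-4.3804,12.6195)
p' = p + 1/8·F = (1.4525,-1.4226)

Fx=-4.3804 Fy=12.6195 x'=1.4525 y'=-1.4226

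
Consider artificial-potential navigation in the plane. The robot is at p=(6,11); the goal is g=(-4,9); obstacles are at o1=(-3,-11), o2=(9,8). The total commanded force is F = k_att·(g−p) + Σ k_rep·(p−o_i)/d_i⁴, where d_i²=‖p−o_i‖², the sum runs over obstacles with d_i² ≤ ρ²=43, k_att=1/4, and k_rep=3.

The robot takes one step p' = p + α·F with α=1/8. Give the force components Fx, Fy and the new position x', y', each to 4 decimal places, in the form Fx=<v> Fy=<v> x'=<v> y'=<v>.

F_att = 1/4·(g−p) = 1/4·(-10,-2) = (-2.5000,-0.5000)
o1: d²=565 > ρ²=43 → inactive
o2: d²=18 ≤ ρ²=43; F_rep = 3·(-3,3)/18² = (-0.0278,0.0278)
F = F_att + ΣF_rep = (-2.5278,-0.4722)
p' = p + 1/8·F = (5.6840,10.9410)

Fx=-2.5278 Fy=-0.4722 x'=5.6840 y'=10.9410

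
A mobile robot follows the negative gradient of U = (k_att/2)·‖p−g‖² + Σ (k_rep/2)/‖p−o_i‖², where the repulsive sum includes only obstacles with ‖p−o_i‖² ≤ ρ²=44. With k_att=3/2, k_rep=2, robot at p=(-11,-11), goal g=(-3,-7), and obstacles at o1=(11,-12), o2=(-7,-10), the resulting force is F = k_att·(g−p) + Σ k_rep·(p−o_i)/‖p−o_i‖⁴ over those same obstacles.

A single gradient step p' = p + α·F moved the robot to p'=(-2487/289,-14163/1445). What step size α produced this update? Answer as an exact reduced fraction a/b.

F_att = 3/2·(g−p) = 3/2·(8,4) = (12.0000,6.0000)
o1: d²=485 > ρ²=44 → inactive
o2: d²=17 ≤ ρ²=44; F_rep = 2·(-4,-1)/17² = (-0.0277,-0.0069)
F = F_att + ΣF_rep = (11.9723,5.9931)
Δp = p'−p = (2.3945,1.1986); α = Δx/Fx = (692/289) / (3460/289) = 1/5
check: Δy/Fy = (1732/1445) / (1732/289) = 1/5 ✓

α = 1/5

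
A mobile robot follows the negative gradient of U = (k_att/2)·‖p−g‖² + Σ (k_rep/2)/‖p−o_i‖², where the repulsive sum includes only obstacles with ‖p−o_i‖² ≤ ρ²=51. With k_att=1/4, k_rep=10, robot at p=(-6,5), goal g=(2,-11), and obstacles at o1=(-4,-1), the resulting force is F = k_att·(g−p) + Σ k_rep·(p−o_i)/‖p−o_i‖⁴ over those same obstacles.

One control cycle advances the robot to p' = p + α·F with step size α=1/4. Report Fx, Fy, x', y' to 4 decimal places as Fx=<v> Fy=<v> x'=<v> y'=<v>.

Fx=1.9875 Fy=-3.9625 x'=-5.5031 y'=4.0094

F_att = 1/4·(g−p) = 1/4·(8,-16) = (2.0000,-4.0000)
o1: d²=40 ≤ ρ²=51; F_rep = 10·(-2,6)/40² = (-0.0125,0.0375)
F = F_att + ΣF_rep = (1.9875,-3.9625)
p' = p + 1/4·F = (-5.5031,4.0094)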